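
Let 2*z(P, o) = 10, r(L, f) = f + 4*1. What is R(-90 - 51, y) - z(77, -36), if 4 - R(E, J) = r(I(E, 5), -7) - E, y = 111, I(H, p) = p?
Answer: -139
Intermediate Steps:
r(L, f) = 4 + f (r(L, f) = f + 4 = 4 + f)
z(P, o) = 5 (z(P, o) = (½)*10 = 5)
R(E, J) = 7 + E (R(E, J) = 4 - ((4 - 7) - E) = 4 - (-3 - E) = 4 + (3 + E) = 7 + E)
R(-90 - 51, y) - z(77, -36) = (7 + (-90 - 51)) - 1*5 = (7 - 141) - 5 = -134 - 5 = -139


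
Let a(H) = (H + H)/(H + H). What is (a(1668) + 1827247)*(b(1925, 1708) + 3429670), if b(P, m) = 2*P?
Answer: 6273892552960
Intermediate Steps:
a(H) = 1 (a(H) = (2*H)/((2*H)) = (2*H)*(1/(2*H)) = 1)
(a(1668) + 1827247)*(b(1925, 1708) + 3429670) = (1 + 1827247)*(2*1925 + 3429670) = 1827248*(3850 + 3429670) = 1827248*3433520 = 6273892552960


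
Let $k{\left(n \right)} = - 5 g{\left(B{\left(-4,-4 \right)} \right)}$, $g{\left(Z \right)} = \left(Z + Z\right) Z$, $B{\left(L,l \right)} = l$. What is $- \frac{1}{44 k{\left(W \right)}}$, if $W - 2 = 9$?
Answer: $\frac{1}{7040} \approx 0.00014205$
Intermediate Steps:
$W = 11$ ($W = 2 + 9 = 11$)
$g{\left(Z \right)} = 2 Z^{2}$ ($g{\left(Z \right)} = 2 Z Z = 2 Z^{2}$)
$k{\left(n \right)} = -160$ ($k{\left(n \right)} = - 5 \cdot 2 \left(-4\right)^{2} = - 5 \cdot 2 \cdot 16 = \left(-5\right) 32 = -160$)
$- \frac{1}{44 k{\left(W \right)}} = - \frac{1}{44 \left(-160\right)} = - \frac{1}{-7040} = \left(-1\right) \left(- \frac{1}{7040}\right) = \frac{1}{7040}$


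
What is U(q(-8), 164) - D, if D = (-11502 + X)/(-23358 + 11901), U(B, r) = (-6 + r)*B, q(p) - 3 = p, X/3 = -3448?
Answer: -3024292/3819 ≈ -791.91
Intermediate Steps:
X = -10344 (X = 3*(-3448) = -10344)
q(p) = 3 + p
U(B, r) = B*(-6 + r)
D = 7282/3819 (D = (-11502 - 10344)/(-23358 + 11901) = -21846/(-11457) = -21846*(-1/11457) = 7282/3819 ≈ 1.9068)
U(q(-8), 164) - D = (3 - 8)*(-6 + 164) - 1*7282/3819 = -5*158 - 7282/3819 = -790 - 7282/3819 = -3024292/3819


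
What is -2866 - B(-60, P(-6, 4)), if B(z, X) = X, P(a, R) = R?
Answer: -2870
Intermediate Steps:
-2866 - B(-60, P(-6, 4)) = -2866 - 1*4 = -2866 - 4 = -2870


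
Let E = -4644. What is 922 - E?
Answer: 5566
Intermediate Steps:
922 - E = 922 - 1*(-4644) = 922 + 4644 = 5566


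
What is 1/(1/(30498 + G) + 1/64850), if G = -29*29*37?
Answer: -40142150/64231 ≈ -624.96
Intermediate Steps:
G = -31117 (G = -841*37 = -31117)
1/(1/(30498 + G) + 1/64850) = 1/(1/(30498 - 31117) + 1/64850) = 1/(1/(-619) + 1/64850) = 1/(-1/619 + 1/64850) = 1/(-64231/40142150) = -40142150/64231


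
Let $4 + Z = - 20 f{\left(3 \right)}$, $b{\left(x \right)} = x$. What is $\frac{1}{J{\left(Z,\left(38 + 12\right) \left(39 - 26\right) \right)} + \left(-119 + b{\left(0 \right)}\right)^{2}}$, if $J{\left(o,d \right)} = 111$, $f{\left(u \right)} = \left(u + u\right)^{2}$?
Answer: $\frac{1}{14272} \approx 7.0067 \cdot 10^{-5}$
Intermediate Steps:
$f{\left(u \right)} = 4 u^{2}$ ($f{\left(u \right)} = \left(2 u\right)^{2} = 4 u^{2}$)
$Z = -724$ ($Z = -4 - 20 \cdot 4 \cdot 3^{2} = -4 - 20 \cdot 4 \cdot 9 = -4 - 720 = -724$)
$\frac{1}{J{\left(Z,\left(38 + 12\right) \left(39 - 26\right) \right)} + \left(-119 + b{\left(0 \right)}\right)^{2}} = \frac{1}{111 + \left(-119 + 0\right)^{2}} = \frac{1}{111 + \left(-119\right)^{2}} = \frac{1}{111 + 14161} = \frac{1}{14272}$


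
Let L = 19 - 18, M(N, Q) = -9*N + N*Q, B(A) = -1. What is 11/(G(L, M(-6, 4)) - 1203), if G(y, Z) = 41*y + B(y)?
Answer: -11/1163 ≈ -0.0094583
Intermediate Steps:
L = 1
G(y, Z) = -1 + 41*y (G(y, Z) = 41*y - 1 = -1 + 41*y)
11/(G(L, M(-6, 4)) - 1203) = 11/((-1 + 41*1) - 1203) = 11/((-1 + 41) - 1203) = 11/(40 - 1203) = 11/(-1163) = -1/1163*11 = -11/1163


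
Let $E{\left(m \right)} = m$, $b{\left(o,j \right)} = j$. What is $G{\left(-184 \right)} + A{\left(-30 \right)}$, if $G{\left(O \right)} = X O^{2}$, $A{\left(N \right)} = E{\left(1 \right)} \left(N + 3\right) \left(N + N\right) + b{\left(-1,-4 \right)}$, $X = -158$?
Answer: $-5347632$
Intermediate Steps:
$A{\left(N \right)} = -4 + 2 N \left(3 + N\right)$ ($A{\left(N \right)} = 1 \left(N + 3\right) \left(N + N\right) - 4 = 1 \left(3 + N\right) 2 N - 4 = 1 \cdot 2 N \left(3 + N\right) - 4 = 2 N \left(3 + N\right) - 4 = -4 + 2 N \left(3 + N\right)$)
$G{\left(O \right)} = - 158 O^{2}$
$G{\left(-184 \right)} + A{\left(-30 \right)} = - 158 \left(-184\right)^{2} + \left(-4 + 2 \left(-30\right)^{2} + 6 \left(-30\right)\right) = \left(-158\right) 33856 - -1616 = -5349248 - -1616 = -5349248 + 1616 = -5347632$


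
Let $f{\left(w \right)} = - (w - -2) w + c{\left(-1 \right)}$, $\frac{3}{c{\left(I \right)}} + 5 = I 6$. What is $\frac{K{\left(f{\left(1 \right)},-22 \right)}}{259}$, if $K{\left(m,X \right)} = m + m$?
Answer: $- \frac{72}{2849} \approx -0.025272$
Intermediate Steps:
$c{\left(I \right)} = \frac{3}{-5 + 6 I}$ ($c{\left(I \right)} = \frac{3}{-5 + I 6} = \frac{3}{-5 + 6 I}$)
$f{\left(w \right)} = - \frac{3}{11} + w \left(-2 - w\right)$ ($f{\left(w \right)} = - (w - -2) w + \frac{3}{-5 + 6 \left(-1\right)} = - (w + 2) w + \frac{3}{-5 - 6} = - (2 + w) w + \frac{3}{-11} = \left(-2 - w\right) w + 3 \left(- \frac{1}{11}\right) = w \left(-2 - w\right) - \frac{3}{11} = - \frac{3}{11} + w \left(-2 - w\right)$)
$K{\left(m,X \right)} = 2 m$
$\frac{K{\left(f{\left(1 \right)},-22 \right)}}{259} = \frac{2 \left(- \frac{3}{11} - 1^{2} - 2\right)}{259} = 2 \left(- \frac{3}{11} - 1 - 2\right) \frac{1}{259} = 2 \left(- \frac{36}{11}\right) \frac{1}{259} = \left(- \frac{72}{11}\right) \frac{1}{259} = - \frac{72}{2849}$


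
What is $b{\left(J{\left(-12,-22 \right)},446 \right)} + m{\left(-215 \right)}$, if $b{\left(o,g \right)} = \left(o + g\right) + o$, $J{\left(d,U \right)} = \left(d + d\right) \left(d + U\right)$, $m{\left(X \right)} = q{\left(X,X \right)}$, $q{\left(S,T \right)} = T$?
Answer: $1863$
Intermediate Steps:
$m{\left(X \right)} = X$
$J{\left(d,U \right)} = 2 d \left(U + d\right)$
$b{\left(o,g \right)} = g + 2 o$ ($b{\left(o,g \right)} = \left(g + o\right) + o = g + 2 o$)
$b{\left(J{\left(-12,-22 \right)},446 \right)} + m{\left(-215 \right)} = \left(446 + 2 \cdot 2 \left(-12\right) \left(-22 - 12\right)\right) - 215 = \left(446 + 2 \cdot 2 \left(-12\right) \left(-34\right)\right) - 215 = \left(446 + 2 \cdot 816\right) - 215 = \left(446 + 1632\right) - 215 = 2078 - 215 = 1863$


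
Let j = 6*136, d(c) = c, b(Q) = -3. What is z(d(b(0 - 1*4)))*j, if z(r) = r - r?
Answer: 0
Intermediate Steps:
j = 816
z(r) = 0
z(d(b(0 - 1*4)))*j = 0*816 = 0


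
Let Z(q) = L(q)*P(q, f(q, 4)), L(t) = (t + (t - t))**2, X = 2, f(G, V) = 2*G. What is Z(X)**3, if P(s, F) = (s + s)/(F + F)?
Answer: 8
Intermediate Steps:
P(s, F) = s/F (P(s, F) = (2*s)/((2*F)) = (2*s)*(1/(2*F)) = s/F)
L(t) = t**2 (L(t) = (t + 0)**2 = t**2)
Z(q) = q**2/2 (Z(q) = q**2*(q/((2*q))) = q**2*(q*(1/(2*q))) = q**2*(1/2) = q**2/2)
Z(X)**3 = ((1/2)*2**2)**3 = ((1/2)*4)**3 = 2**3 = 8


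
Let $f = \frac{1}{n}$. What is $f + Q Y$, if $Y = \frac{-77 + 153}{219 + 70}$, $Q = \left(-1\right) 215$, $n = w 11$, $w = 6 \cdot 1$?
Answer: $- \frac{1078151}{19074} \approx -56.525$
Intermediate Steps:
$w = 6$
$n = 66$ ($n = 6 \cdot 11 = 66$)
$Q = -215$
$Y = \frac{76}{289} \approx 0.26298$
$f = \frac{1}{66} \approx 0.015152$
$f + Q Y = \frac{1}{66} - \frac{16340}{289} = - \frac{1078151}{19074}$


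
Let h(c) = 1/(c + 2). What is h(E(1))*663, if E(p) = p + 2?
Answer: 663/5 ≈ 132.60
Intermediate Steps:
E(p) = 2 + p
h(c) = 1/(2 + c)
h(E(1))*663 = 663/(2 + (2 + 1)) = 663/(2 + 3) = 663/5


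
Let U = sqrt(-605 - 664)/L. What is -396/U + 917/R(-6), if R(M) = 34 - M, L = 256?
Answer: 917/40 + 11264*I*sqrt(141)/47 ≈ 22.925 + 2845.8*I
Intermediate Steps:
U = 3*I*sqrt(141)/256 (U = sqrt(-605 - 664)/256 = sqrt(-1269)*(1/256) = (3*I*sqrt(141))*(1/256) = 3*I*sqrt(141)/256 ≈ 0.13915*I)
-396/U + 917/R(-6) = -396*(-256*I*sqrt(141)/423) + 917/(34 - 1*(-6)) = -(-11264)*I*sqrt(141)/47 + 917/(34 + 6) = 11264*I*sqrt(141)/47 + 917/40 = 917/40 + 11264*I*sqrt(141)/47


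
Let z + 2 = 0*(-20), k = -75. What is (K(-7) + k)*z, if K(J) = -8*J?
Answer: 38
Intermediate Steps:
z = -2 (z = -2 + 0*(-20) = -2 + 0 = -2)
(K(-7) + k)*z = (-8*(-7) - 75)*(-2) = (56 - 75)*(-2) = -19*(-2) = 38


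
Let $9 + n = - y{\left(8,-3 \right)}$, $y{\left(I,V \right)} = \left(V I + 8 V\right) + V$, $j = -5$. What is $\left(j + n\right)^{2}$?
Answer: $1369$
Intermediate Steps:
$y{\left(I,V \right)} = 9 V + I V$ ($y{\left(I,V \right)} = \left(I V + 8 V\right) + V = \left(8 V + I V\right) + V = 9 V + I V$)
$n = 42$ ($n = -9 - - 3 \left(9 + 8\right) = -9 - \left(-3\right) 17 = -9 - -51 = -9 + 51 = 42$)
$\left(j + n\right)^{2} = \left(-5 + 42\right)^{2} = 37^{2} = 1369$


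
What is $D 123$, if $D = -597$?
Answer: $-73431$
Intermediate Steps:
$D 123 = \left(-597\right) 123 = -73431$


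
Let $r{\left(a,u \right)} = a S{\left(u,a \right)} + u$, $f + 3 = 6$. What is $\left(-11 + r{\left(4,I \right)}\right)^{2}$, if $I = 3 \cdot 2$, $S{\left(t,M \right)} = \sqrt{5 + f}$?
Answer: $153 - 80 \sqrt{2} \approx 39.863$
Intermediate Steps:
$f = 3$ ($f = -3 + 6 = 3$)
$S{\left(t,M \right)} = 2 \sqrt{2}$ ($S{\left(t,M \right)} = \sqrt{5 + 3} = \sqrt{8} = 2 \sqrt{2}$)
$I = 6$
$r{\left(a,u \right)} = u + 2 a \sqrt{2}$ ($r{\left(a,u \right)} = a 2 \sqrt{2} + u = 2 a \sqrt{2} + u = u + 2 a \sqrt{2}$)
$\left(-11 + r{\left(4,I \right)}\right)^{2} = \left(-11 + \left(6 + 2 \cdot 4 \sqrt{2}\right)\right)^{2} = \left(-11 + \left(6 + 8 \sqrt{2}\right)\right)^{2} = \left(-5 + 8 \sqrt{2}\right)^{2}$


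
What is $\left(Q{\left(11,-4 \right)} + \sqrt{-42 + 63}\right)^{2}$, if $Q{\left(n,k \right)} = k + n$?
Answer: $\left(7 + \sqrt{21}\right)^{2} \approx 134.16$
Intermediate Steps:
$\left(Q{\left(11,-4 \right)} + \sqrt{-42 + 63}\right)^{2} = \left(\left(-4 + 11\right) + \sqrt{-42 + 63}\right)^{2} = \left(7 + \sqrt{21}\right)^{2}$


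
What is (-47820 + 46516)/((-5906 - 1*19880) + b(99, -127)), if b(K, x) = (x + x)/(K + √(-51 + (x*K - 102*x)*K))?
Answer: 29281047627/578998978972 - 20701*√9417/578998978972 ≈ 0.050568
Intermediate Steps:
b(K, x) = 2*x/(K + √(-51 + K*(-102*x + K*x))) (b(K, x) = (2*x)/(K + √(-51 + (K*x - 102*x)*K)) = (2*x)/(K + √(-51 + (-102*x + K*x)*K)) = (2*x)/(K + √(-51 + K*(-102*x + K*x))) = 2*x/(K + √(-51 + K*(-102*x + K*x))))
(-47820 + 46516)/((-5906 - 1*19880) + b(99, -127)) = (-47820 + 46516)/((-5906 - 1*19880) + 2*(-127)/(99 + √(-51 - 127*99² - 102*99*(-127)))) = -1304/((-5906 - 19880) + 2*(-127)/(99 + √(-51 - 127*9801 + 1282446))) = -1304/(-25786 + 2*(-127)/(99 + √(-51 - 1244727 + 1282446))) = -1304/(-25786 + 2*(-127)/(99 + √37668)) = -1304/(-25786 + 2*(-127)/(99 + 2*√9417)) = -1304/(-25786 - 254/(99 + 2*√9417))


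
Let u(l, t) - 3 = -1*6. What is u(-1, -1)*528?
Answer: -1584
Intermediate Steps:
u(l, t) = -3 (u(l, t) = 3 - 1*6 = 3 - 6 = -3)
u(-1, -1)*528 = -3*528 = -1584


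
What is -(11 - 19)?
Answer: 8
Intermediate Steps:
-(11 - 19) = -1*(-8) = 8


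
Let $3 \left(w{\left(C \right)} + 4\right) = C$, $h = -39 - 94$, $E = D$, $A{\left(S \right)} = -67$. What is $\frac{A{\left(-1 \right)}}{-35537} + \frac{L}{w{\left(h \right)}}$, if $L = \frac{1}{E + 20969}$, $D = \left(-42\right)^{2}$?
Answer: $\frac{220744484}{117140080045} \approx 0.0018844$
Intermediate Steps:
$D = 1764$
$E = 1764$
$h = -133$
$w{\left(C \right)} = -4 + \frac{C}{3}$
$L = \frac{1}{22733}$ ($L = \frac{1}{1764 + 20969} = \frac{1}{22733} \approx 4.3989 \cdot 10^{-5}$)
$\frac{A{\left(-1 \right)}}{-35537} + \frac{L}{w{\left(h \right)}} = - \frac{67}{-35537} + \frac{1}{22733 \left(-4 + \frac{1}{3} \left(-133\right)\right)} = \left(-67\right) \left(- \frac{1}{35537}\right) + \frac{1}{22733 \left(-4 - \frac{133}{3}\right)} = \frac{67}{35537} + \frac{1}{22733 \left(- \frac{145}{3}\right)} = \frac{67}{35537} + \frac{1}{22733} \left(- \frac{3}{145}\right) = \frac{67}{35537} - \frac{3}{3296285} = \frac{220744484}{117140080045}$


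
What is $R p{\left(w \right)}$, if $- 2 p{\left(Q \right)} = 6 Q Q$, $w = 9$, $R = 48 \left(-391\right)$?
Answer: $4560624$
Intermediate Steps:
$R = -18768$
$p{\left(Q \right)} = - 3 Q^{2}$ ($p{\left(Q \right)} = - \frac{6 Q Q}{2} = - \frac{6 Q^{2}}{2} = - 3 Q^{2}$)
$R p{\left(w \right)} = - 18768 \left(- 3 \cdot 9^{2}\right) = - 18768 \left(\left(-3\right) 81\right) = \left(-18768\right) \left(-243\right) = 4560624$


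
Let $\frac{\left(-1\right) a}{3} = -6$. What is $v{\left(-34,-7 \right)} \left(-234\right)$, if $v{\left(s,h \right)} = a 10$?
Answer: $-42120$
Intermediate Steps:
$a = 18$ ($a = \left(-3\right) \left(-6\right) = 18$)
$v{\left(s,h \right)} = 180$ ($v{\left(s,h \right)} = 18 \cdot 10 = 180$)
$v{\left(-34,-7 \right)} \left(-234\right) = 180 \left(-234\right) = -42120$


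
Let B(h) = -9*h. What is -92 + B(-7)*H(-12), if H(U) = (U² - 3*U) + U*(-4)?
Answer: 14272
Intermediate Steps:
H(U) = U² - 7*U (H(U) = (U² - 3*U) - 4*U = U² - 7*U)
-92 + B(-7)*H(-12) = -92 + (-9*(-7))*(-12*(-7 - 12)) = -92 + 63*(-12*(-19)) = -92 + 63*228 = -92 + 14364 = 14272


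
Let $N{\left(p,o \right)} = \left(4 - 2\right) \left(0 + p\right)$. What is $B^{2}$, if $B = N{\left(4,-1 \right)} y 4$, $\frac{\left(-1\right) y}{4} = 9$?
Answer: $1327104$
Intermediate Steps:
$y = -36$ ($y = \left(-4\right) 9 = -36$)
$N{\left(p,o \right)} = 2 p$
$B = -1152$ ($B = 2 \cdot 4 \left(-36\right) 4 = 8 \left(-36\right) 4 = \left(-288\right) 4 = -1152$)
$B^{2} = \left(-1152\right)^{2} = 1327104$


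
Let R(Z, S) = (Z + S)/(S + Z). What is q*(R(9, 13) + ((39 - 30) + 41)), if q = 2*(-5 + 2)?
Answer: -306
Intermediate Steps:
R(Z, S) = 1 (R(Z, S) = (S + Z)/(S + Z) = 1)
q = -6 (q = 2*(-3) = -6)
q*(R(9, 13) + ((39 - 30) + 41)) = -6*(1 + ((39 - 30) + 41)) = -6*(1 + (9 + 41)) = -6*(1 + 50) = -6*51 = -306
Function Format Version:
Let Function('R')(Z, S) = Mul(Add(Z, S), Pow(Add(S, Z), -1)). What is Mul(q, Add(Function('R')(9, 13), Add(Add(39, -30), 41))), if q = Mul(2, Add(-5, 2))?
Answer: -306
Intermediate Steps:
Function('R')(Z, S) = 1 (Function('R')(Z, S) = Mul(Add(S, Z), Pow(Add(S, Z), -1)) = 1)
q = -6 (q = Mul(2, -3) = -6)
Mul(q, Add(Function('R')(9, 13), Add(Add(39, -30), 41))) = Mul(-6, Add(1, Add(Add(39, -30), 41))) = Mul(-6, Add(1, Add(9, 41))) = Mul(-6, Add(1, 50)) = Mul(-6, 51) = -306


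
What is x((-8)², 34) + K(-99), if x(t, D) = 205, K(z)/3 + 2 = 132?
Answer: 595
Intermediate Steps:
K(z) = 390 (K(z) = -6 + 3*132 = -6 + 396 = 390)
x((-8)², 34) + K(-99) = 205 + 390 = 595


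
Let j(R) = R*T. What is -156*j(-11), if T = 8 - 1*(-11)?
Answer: 32604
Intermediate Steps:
T = 19 (T = 8 + 11 = 19)
j(R) = 19*R (j(R) = R*19 = 19*R)
-156*j(-11) = -2964*(-11) = -156*(-209) = 32604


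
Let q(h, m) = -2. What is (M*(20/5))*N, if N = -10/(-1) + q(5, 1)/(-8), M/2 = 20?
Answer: 1640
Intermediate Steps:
M = 40 (M = 2*20 = 40)
N = 41/4 (N = -10/(-1) - 2/(-8) = -10*(-1) - 2*(-⅛) = 10 + ¼ = 41/4 ≈ 10.250)
(M*(20/5))*N = (40*(20/5))*(41/4) = (40*(20*(⅕)))*(41/4) = (40*4)*(41/4) = 160*(41/4) = 1640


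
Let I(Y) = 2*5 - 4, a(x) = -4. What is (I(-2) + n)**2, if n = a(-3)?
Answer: 4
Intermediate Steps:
n = -4
I(Y) = 6 (I(Y) = 10 - 4 = 6)
(I(-2) + n)**2 = (6 - 4)**2 = 2**2 = 4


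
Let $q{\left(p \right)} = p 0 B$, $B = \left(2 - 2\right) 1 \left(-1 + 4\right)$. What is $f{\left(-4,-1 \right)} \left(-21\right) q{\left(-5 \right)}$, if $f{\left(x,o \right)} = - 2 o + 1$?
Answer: $0$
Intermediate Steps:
$f{\left(x,o \right)} = 1 - 2 o$
$B = 0$ ($B = 0 \cdot 1 \cdot 3 = 0 \cdot 3 = 0$)
$q{\left(p \right)} = 0$ ($q{\left(p \right)} = p 0 \cdot 0 = 0 \cdot 0 = 0$)
$f{\left(-4,-1 \right)} \left(-21\right) q{\left(-5 \right)} = \left(1 - -2\right) \left(-21\right) 0 = \left(1 + 2\right) \left(-21\right) 0 = 3 \left(-21\right) 0 = \left(-63\right) 0 = 0$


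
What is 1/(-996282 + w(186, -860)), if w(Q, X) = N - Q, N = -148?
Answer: -1/996616 ≈ -1.0034e-6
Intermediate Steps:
w(Q, X) = -148 - Q
1/(-996282 + w(186, -860)) = 1/(-996282 + (-148 - 1*186)) = 1/(-996282 + (-148 - 186)) = 1/(-996282 - 334) = 1/(-996616) = -1/996616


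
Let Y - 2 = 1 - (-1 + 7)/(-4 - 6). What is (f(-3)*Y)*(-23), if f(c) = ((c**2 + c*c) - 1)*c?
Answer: 21114/5 ≈ 4222.8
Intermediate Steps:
f(c) = c*(-1 + 2*c**2) (f(c) = ((c**2 + c**2) - 1)*c = (2*c**2 - 1)*c = (-1 + 2*c**2)*c = c*(-1 + 2*c**2))
Y = 18/5 (Y = 2 + (1 - (-1 + 7)/(-4 - 6)) = 2 + (1 - 6/(-10)) = 2 + (1 - 6*(-1)/10) = 2 + (1 - 1*(-3/5)) = 2 + (1 + 3/5) = 2 + 8/5 = 18/5 ≈ 3.6000)
(f(-3)*Y)*(-23) = ((-1*(-3) + 2*(-3)**3)*(18/5))*(-23) = ((3 + 2*(-27))*(18/5))*(-23) = ((3 - 54)*(18/5))*(-23) = -51*18/5*(-23) = -918/5*(-23) = 21114/5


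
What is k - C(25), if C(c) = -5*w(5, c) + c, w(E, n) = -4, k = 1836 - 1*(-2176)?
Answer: 3967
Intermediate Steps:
k = 4012 (k = 1836 + 2176 = 4012)
C(c) = 20 + c (C(c) = -5*(-4) + c = 20 + c)
k - C(25) = 4012 - (20 + 25) = 4012 - 1*45 = 4012 - 45 = 3967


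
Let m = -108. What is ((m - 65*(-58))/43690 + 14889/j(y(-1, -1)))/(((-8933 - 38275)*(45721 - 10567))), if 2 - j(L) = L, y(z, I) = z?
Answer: -18069761/6042145074840 ≈ -2.9906e-6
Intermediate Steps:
j(L) = 2 - L
((m - 65*(-58))/43690 + 14889/j(y(-1, -1)))/(((-8933 - 38275)*(45721 - 10567))) = ((-108 - 65*(-58))/43690 + 14889/(2 - 1*(-1)))/(((-8933 - 38275)*(45721 - 10567))) = ((-108 + 3770)*(1/43690) + 14889/(2 + 1))/((-47208*35154)) = (3662*(1/43690) + 14889/3)/(-1659550032) = (1831/21845 + 14889*(⅓))*(-1/1659550032) = (1831/21845 + 4963)*(-1/1659550032) = (108418566/21845)*(-1/1659550032) = -18069761/6042145074840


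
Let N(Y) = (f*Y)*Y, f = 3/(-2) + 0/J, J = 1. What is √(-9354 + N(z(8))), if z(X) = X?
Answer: 15*I*√42 ≈ 97.211*I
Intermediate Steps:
f = -3/2 (f = 3/(-2) + 0/1 = 3*(-½) + 0*1 = -3/2 + 0 = -3/2 ≈ -1.5000)
N(Y) = -3*Y²/2 (N(Y) = (-3*Y/2)*Y = -3*Y²/2)
√(-9354 + N(z(8))) = √(-9354 - 3/2*8²) = √(-9354 - 3/2*64) = √(-9354 - 96) = √(-9450) = 15*I*√42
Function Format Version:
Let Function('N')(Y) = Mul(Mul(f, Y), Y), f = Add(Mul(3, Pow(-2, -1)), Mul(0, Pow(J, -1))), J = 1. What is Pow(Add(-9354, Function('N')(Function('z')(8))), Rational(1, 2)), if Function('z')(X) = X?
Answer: Mul(15, I, Pow(42, Rational(1, 2))) ≈ Mul(97.211, I)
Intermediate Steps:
f = Rational(-3, 2) (f = Add(Mul(3, Pow(-2, -1)), Mul(0, Pow(1, -1))) = Add(Mul(3, Rational(-1, 2)), Mul(0, 1)) = Add(Rational(-3, 2), 0) = Rational(-3, 2) ≈ -1.5000)
Function('N')(Y) = Mul(Rational(-3, 2), Pow(Y, 2)) (Function('N')(Y) = Mul(Mul(Rational(-3, 2), Y), Y) = Mul(Rational(-3, 2), Pow(Y, 2)))
Pow(Add(-9354, Function('N')(Function('z')(8))), Rational(1, 2)) = Pow(Add(-9354, Mul(Rational(-3, 2), Pow(8, 2))), Rational(1, 2)) = Pow(Add(-9354, Mul(Rational(-3, 2), 64)), Rational(1, 2)) = Pow(Add(-9354, -96), Rational(1, 2)) = Pow(-9450, Rational(1, 2)) = Mul(15, I, Pow(42, Rational(1, 2)))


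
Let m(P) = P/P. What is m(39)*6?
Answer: 6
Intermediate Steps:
m(P) = 1
m(39)*6 = 1*6 = 6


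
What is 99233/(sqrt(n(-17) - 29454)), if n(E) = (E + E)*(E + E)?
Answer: -99233*I*sqrt(28298)/28298 ≈ -589.9*I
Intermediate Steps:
n(E) = 4*E**2 (n(E) = (2*E)*(2*E) = 4*E**2)
99233/(sqrt(n(-17) - 29454)) = 99233/(sqrt(4*(-17)**2 - 29454)) = 99233/(sqrt(4*289 - 29454)) = 99233/(sqrt(1156 - 29454)) = 99233/(sqrt(-28298)) = 99233/((I*sqrt(28298))) = 99233*(-I*sqrt(28298)/28298) = -99233*I*sqrt(28298)/28298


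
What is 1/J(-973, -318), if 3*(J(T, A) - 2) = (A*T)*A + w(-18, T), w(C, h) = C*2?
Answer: -1/32797894 ≈ -3.0490e-8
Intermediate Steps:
w(C, h) = 2*C
J(T, A) = -10 + T*A²/3 (J(T, A) = 2 + ((A*T)*A + 2*(-18))/3 = 2 + (T*A² - 36)/3 = 2 + (-36 + T*A²)/3 = 2 + (-12 + T*A²/3) = -10 + T*A²/3)
1/J(-973, -318) = 1/(-10 + (⅓)*(-973)*(-318)²) = 1/(-10 + (⅓)*(-973)*101124) = 1/(-10 - 32797884) = 1/(-32797894) = -1/32797894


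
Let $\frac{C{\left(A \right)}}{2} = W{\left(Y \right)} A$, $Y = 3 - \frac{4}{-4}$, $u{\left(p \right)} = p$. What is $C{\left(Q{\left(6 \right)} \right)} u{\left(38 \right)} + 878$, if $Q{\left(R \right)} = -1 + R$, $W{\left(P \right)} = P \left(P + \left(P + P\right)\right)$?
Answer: $19118$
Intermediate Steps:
$Y = 4$ ($Y = 3 - 4 \left(- \frac{1}{4}\right) = 3 - -1 = 3 + 1 = 4$)
$W{\left(P \right)} = 3 P^{2}$ ($W{\left(P \right)} = P \left(P + 2 P\right) = P 3 P = 3 P^{2}$)
$C{\left(A \right)} = 96 A$ ($C{\left(A \right)} = 2 \cdot 3 \cdot 4^{2} A = 2 \cdot 3 \cdot 16 A = 2 \cdot 48 A = 96 A$)
$C{\left(Q{\left(6 \right)} \right)} u{\left(38 \right)} + 878 = 96 \left(-1 + 6\right) 38 + 878 = 96 \cdot 5 \cdot 38 + 878 = 480 \cdot 38 + 878 = 18240 + 878 = 19118$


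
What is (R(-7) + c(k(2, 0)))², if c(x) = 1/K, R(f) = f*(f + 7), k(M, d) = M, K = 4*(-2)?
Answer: 1/64 ≈ 0.015625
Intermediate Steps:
K = -8
R(f) = f*(7 + f)
c(x) = -⅛ (c(x) = 1/(-8) = -⅛)
(R(-7) + c(k(2, 0)))² = (-7*(7 - 7) - ⅛)² = (-7*0 - ⅛)² = (0 - ⅛)² = (-⅛)² = 1/64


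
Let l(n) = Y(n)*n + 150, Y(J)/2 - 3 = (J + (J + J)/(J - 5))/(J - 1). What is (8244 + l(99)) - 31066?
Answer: -50375186/2303 ≈ -21874.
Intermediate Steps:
Y(J) = 6 + 2*(J + 2*J/(-5 + J))/(-1 + J) (Y(J) = 6 + 2*((J + (J + J)/(J - 5))/(J - 1)) = 6 + 2*((J + (2*J)/(-5 + J))/(-1 + J)) = 6 + 2*((J + 2*J/(-5 + J))/(-1 + J)) = 6 + 2*(J + 2*J/(-5 + J))/(-1 + J))
l(n) = 150 + 2*n*(15 - 21*n + 4*n²)/(5 + n² - 6*n) (l(n) = (2*(15 - 21*n + 4*n²)/(5 + n² - 6*n))*n + 150 = 2*n*(15 - 21*n + 4*n²)/(5 + n² - 6*n) + 150 = 150 + 2*n*(15 - 21*n + 4*n²)/(5 + n² - 6*n))
(8244 + l(99)) - 31066 = (8244 + 2*(375 - 435*99 + 4*99³ + 54*99²)/(5 + 99² - 6*99)) - 31066 = (8244 + 2*(375 - 43065 + 4*970299 + 54*9801)/(5 + 9801 - 594)) - 31066 = (8244 + 2*(375 - 43065 + 3881196 + 529254)/9212) - 31066 = (8244 + 2*(1/9212)*4367760) - 31066 = (8244 + 2183880/2303) - 31066 = 21169812/2303 - 31066 = -50375186/2303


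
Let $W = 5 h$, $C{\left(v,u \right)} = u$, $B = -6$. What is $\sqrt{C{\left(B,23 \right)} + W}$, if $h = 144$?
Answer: $\sqrt{743} \approx 27.258$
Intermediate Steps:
$W = 720$ ($W = 5 \cdot 144 = 720$)
$\sqrt{C{\left(B,23 \right)} + W} = \sqrt{23 + 720} = \sqrt{743}$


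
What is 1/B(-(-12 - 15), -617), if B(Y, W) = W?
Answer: -1/617 ≈ -0.0016207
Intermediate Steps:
1/B(-(-12 - 15), -617) = 1/(-617) = -1/617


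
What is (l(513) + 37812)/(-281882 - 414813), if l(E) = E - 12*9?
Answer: -38217/696695 ≈ -0.054855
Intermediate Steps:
l(E) = -108 + E (l(E) = E - 108 = -108 + E)
(l(513) + 37812)/(-281882 - 414813) = ((-108 + 513) + 37812)/(-281882 - 414813) = (405 + 37812)/(-696695) = 38217*(-1/696695) = -38217/696695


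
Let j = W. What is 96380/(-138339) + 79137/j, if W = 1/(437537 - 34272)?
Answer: 4414837726795015/138339 ≈ 3.1913e+10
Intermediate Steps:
W = 1/403265 ≈ 2.4798e-6
j = 1/403265 ≈ 2.4798e-6
96380/(-138339) + 79137/j = 96380/(-138339) + 79137/(1/403265) = 96380*(-1/138339) + 79137*403265 = -96380/138339 + 31913182305 = 4414837726795015/138339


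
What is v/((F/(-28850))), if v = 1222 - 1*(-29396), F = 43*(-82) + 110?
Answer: 31547475/122 ≈ 2.5859e+5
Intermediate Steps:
F = -3416 (F = -3526 + 110 = -3416)
v = 30618 (v = 1222 + 29396 = 30618)
v/((F/(-28850))) = 30618/((-3416/(-28850))) = 30618/((-3416*(-1/28850))) = 30618/(1708/14425) = 30618*(14425/1708) = 31547475/122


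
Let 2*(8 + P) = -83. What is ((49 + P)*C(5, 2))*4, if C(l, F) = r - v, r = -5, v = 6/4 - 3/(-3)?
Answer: 15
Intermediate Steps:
P = -99/2 (P = -8 + (½)*(-83) = -8 - 83/2 = -99/2 ≈ -49.500)
v = 5/2 (v = 6*(¼) - 3*(-⅓) = 3/2 + 1 = 5/2 ≈ 2.5000)
C(l, F) = -15/2 (C(l, F) = -5 - 1*5/2 = -5 - 5/2 = -15/2)
((49 + P)*C(5, 2))*4 = ((49 - 99/2)*(-15/2))*4 = -½*(-15/2)*4 = (15/4)*4 = 15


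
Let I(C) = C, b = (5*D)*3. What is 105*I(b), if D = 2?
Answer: 3150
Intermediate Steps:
b = 30 (b = (5*2)*3 = 10*3 = 30)
105*I(b) = 105*30 = 3150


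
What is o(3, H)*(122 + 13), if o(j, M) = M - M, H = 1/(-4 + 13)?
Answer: 0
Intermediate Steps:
H = ⅑ (H = 1/9 = ⅑ ≈ 0.11111)
o(j, M) = 0
o(3, H)*(122 + 13) = 0*(122 + 13) = 0*135 = 0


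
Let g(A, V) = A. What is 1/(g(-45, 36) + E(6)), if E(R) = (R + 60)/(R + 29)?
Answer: -35/1509 ≈ -0.023194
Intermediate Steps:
E(R) = (60 + R)/(29 + R)
1/(g(-45, 36) + E(6)) = 1/(-45 + (60 + 6)/(29 + 6)) = 1/(-45 + 66/35) = 1/(-1509/35) = -35/1509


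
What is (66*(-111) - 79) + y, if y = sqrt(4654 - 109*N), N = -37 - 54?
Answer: -7405 + sqrt(14573) ≈ -7284.3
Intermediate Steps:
N = -91
y = sqrt(14573) (y = sqrt(4654 - 109*(-91)) = sqrt(4654 + 9919) = sqrt(14573) ≈ 120.72)
(66*(-111) - 79) + y = (66*(-111) - 79) + sqrt(14573) = (-7326 - 79) + sqrt(14573) = -7405 + sqrt(14573)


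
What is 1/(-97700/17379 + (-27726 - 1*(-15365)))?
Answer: -17379/214919519 ≈ -8.0863e-5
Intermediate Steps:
1/(-97700/17379 + (-27726 - 1*(-15365))) = 1/(-97700*1/17379 + (-27726 + 15365)) = 1/(-97700/17379 - 12361) = 1/(-214919519/17379) = -17379/214919519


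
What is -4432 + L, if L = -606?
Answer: -5038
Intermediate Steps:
-4432 + L = -4432 - 606 = -5038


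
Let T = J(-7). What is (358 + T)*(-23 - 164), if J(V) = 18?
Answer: -70312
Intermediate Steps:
T = 18
(358 + T)*(-23 - 164) = (358 + 18)*(-23 - 164) = 376*(-187) = -70312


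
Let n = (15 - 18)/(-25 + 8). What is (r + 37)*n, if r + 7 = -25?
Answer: 15/17 ≈ 0.88235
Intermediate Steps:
r = -32 (r = -7 - 25 = -32)
n = 3/17 (n = -3/(-17) = -3*(-1/17) = 3/17 ≈ 0.17647)
(r + 37)*n = (-32 + 37)*(3/17) = 5*(3/17) = 15/17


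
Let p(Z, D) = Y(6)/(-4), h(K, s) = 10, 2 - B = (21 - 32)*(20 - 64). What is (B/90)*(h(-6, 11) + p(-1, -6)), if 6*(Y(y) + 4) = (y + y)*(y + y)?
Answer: -241/9 ≈ -26.778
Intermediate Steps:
B = -482 (B = 2 - (21 - 32)*(20 - 64) = 2 - (-11)*(-44) = 2 - 1*484 = 2 - 484 = -482)
Y(y) = -4 + 2*y²/3 (Y(y) = -4 + ((y + y)*(y + y))/6 = -4 + ((2*y)*(2*y))/6 = -4 + (4*y²)/6 = -4 + 2*y²/3)
p(Z, D) = -5 (p(Z, D) = (-4 + (⅔)*6²)/(-4) = (-4 + (⅔)*36)*(-¼) = (-4 + 24)*(-¼) = 20*(-¼) = -5)
(B/90)*(h(-6, 11) + p(-1, -6)) = (-482/90)*(10 - 5) = -482*1/90*5 = -241/45*5 = -241/9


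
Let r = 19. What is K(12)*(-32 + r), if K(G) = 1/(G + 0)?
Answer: -13/12 ≈ -1.0833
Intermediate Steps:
K(G) = 1/G
K(12)*(-32 + r) = (-32 + 19)/12 = (1/12)*(-13) = -13/12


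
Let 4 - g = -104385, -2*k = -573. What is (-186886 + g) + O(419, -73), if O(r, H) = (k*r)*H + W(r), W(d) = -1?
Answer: -17691347/2 ≈ -8.8457e+6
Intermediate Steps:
k = 573/2 (k = -½*(-573) = 573/2 ≈ 286.50)
O(r, H) = -1 + 573*H*r/2 (O(r, H) = (573*r/2)*H - 1 = 573*H*r/2 - 1 = -1 + 573*H*r/2)
g = 104389 (g = 4 - 1*(-104385) = 4 + 104385 = 104389)
(-186886 + g) + O(419, -73) = (-186886 + 104389) + (-1 + (573/2)*(-73)*419) = -82497 + (-1 - 17526351/2) = -82497 - 17526353/2 = -17691347/2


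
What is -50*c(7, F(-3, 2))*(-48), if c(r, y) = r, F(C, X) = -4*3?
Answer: 16800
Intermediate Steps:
F(C, X) = -12
-50*c(7, F(-3, 2))*(-48) = -50*7*(-48) = -350*(-48) = 16800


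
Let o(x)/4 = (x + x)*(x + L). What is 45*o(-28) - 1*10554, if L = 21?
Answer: 60006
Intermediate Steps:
o(x) = 8*x*(21 + x) (o(x) = 4*((x + x)*(x + 21)) = 4*((2*x)*(21 + x)) = 4*(2*x*(21 + x)) = 8*x*(21 + x))
45*o(-28) - 1*10554 = 45*(8*(-28)*(21 - 28)) - 1*10554 = 45*(8*(-28)*(-7)) - 10554 = 45*1568 - 10554 = 70560 - 10554 = 60006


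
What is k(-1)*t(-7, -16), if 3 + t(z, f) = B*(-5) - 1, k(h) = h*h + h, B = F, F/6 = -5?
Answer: 0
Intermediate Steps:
F = -30 (F = 6*(-5) = -30)
B = -30
k(h) = h + h**2 (k(h) = h**2 + h = h + h**2)
t(z, f) = 146 (t(z, f) = -3 + (-30*(-5) - 1) = -3 + (150 - 1) = -3 + 149 = 146)
k(-1)*t(-7, -16) = -(1 - 1)*146 = -1*0*146 = 0*146 = 0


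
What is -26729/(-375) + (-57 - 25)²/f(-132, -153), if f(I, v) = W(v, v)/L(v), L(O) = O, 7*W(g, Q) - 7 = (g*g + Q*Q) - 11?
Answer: -724617547/8777625 ≈ -82.553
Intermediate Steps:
W(g, Q) = -4/7 + Q²/7 + g²/7 (W(g, Q) = 1 + ((g*g + Q*Q) - 11)/7 = 1 + ((g² + Q²) - 11)/7 = 1 + ((Q² + g²) - 11)/7 = 1 + (-11 + Q² + g²)/7 = 1 + (-11/7 + Q²/7 + g²/7) = -4/7 + Q²/7 + g²/7)
f(I, v) = (-4/7 + 2*v²/7)/v (f(I, v) = (-4/7 + v²/7 + v²/7)/v = (-4/7 + 2*v²/7)/v)
-26729/(-375) + (-57 - 25)²/f(-132, -153) = -26729/(-375) + (-57 - 25)²/(((2/7)*(-2 + (-153)²)/(-153))) = -26729*(-1/375) + (-82)²/(((2/7)*(-1/153)*(-2 + 23409))) = 26729/375 + 6724/(((2/7)*(-1/153)*23407)) = 26729/375 + 6724/(-46814/1071) = 26729/375 + 6724*(-1071/46814) = 26729/375 - 3600702/23407 = -724617547/8777625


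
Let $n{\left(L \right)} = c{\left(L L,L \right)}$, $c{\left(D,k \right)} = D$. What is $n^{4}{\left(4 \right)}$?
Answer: $65536$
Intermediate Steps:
$n{\left(L \right)} = L^{2}$ ($n{\left(L \right)} = L L = L^{2}$)
$n^{4}{\left(4 \right)} = \left(4^{2}\right)^{4} = 16^{4} = 65536$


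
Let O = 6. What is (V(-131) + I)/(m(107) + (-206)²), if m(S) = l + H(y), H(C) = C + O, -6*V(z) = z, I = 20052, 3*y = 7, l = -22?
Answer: 120443/254534 ≈ 0.47319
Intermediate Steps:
y = 7/3 (y = (⅓)*7 = 7/3 ≈ 2.3333)
V(z) = -z/6
H(C) = 6 + C (H(C) = C + 6 = 6 + C)
m(S) = -41/3 (m(S) = -22 + (6 + 7/3) = -22 + 25/3 = -41/3)
(V(-131) + I)/(m(107) + (-206)²) = (-⅙*(-131) + 20052)/(-41/3 + (-206)²) = (131/6 + 20052)/(-41/3 + 42436) = 120443/(6*(127267/3)) = (120443/6)*(3/127267) = 120443/254534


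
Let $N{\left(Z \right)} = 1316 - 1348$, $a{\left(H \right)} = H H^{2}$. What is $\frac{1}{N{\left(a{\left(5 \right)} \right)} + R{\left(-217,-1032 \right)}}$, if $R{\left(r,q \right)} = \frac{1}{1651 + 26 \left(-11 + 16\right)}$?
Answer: $- \frac{1781}{56991} \approx -0.031251$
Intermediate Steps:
$a{\left(H \right)} = H^{3}$
$N{\left(Z \right)} = -32$ ($N{\left(Z \right)} = 1316 - 1348 = -32$)
$R{\left(r,q \right)} = \frac{1}{1781}$ ($R{\left(r,q \right)} = \frac{1}{1651 + 26 \cdot 5} = \frac{1}{1651 + 130} = \frac{1}{1781}$)
$\frac{1}{N{\left(a{\left(5 \right)} \right)} + R{\left(-217,-1032 \right)}} = \frac{1}{-32 + \frac{1}{1781}} = \frac{1}{- \frac{56991}{1781}} = - \frac{1781}{56991}$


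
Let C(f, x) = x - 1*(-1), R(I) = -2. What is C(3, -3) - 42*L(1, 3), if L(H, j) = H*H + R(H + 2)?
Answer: 40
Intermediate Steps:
C(f, x) = 1 + x (C(f, x) = x + 1 = 1 + x)
L(H, j) = -2 + H² (L(H, j) = H*H - 2 = H² - 2 = -2 + H²)
C(3, -3) - 42*L(1, 3) = (1 - 3) - 42*(-2 + 1²) = -2 - 42*(-2 + 1) = -2 - 42*(-1) = -2 + 42 = 40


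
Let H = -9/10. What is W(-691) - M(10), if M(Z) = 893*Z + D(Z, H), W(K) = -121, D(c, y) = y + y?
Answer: -45246/5 ≈ -9049.2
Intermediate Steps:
H = -9/10 (H = -9*⅒ = -9/10 ≈ -0.90000)
D(c, y) = 2*y
M(Z) = -9/5 + 893*Z (M(Z) = 893*Z + 2*(-9/10) = 893*Z - 9/5 = -9/5 + 893*Z)
W(-691) - M(10) = -121 - (-9/5 + 893*10) = -121 - (-9/5 + 8930) = -121 - 1*44641/5 = -121 - 44641/5 = -45246/5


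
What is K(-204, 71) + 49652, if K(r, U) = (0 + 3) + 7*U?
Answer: 50152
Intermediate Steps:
K(r, U) = 3 + 7*U
K(-204, 71) + 49652 = (3 + 7*71) + 49652 = (3 + 497) + 49652 = 500 + 49652 = 50152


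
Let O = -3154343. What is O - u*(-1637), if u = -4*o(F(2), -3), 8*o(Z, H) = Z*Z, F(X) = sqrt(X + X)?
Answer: -3157617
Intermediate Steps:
F(X) = sqrt(2)*sqrt(X) (F(X) = sqrt(2*X) = sqrt(2)*sqrt(X))
o(Z, H) = Z**2/8 (o(Z, H) = (Z*Z)/8 = Z**2/8)
u = -2 (u = -(sqrt(2)*sqrt(2))**2/2 = -2**2/2 = -4/2 = -4*1/2 = -2)
O - u*(-1637) = -3154343 - (-2)*(-1637) = -3154343 - 1*3274 = -3154343 - 3274 = -3157617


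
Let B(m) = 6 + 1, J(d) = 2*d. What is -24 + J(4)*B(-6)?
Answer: 32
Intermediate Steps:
B(m) = 7
-24 + J(4)*B(-6) = -24 + (2*4)*7 = -24 + 8*7 = -24 + 56 = 32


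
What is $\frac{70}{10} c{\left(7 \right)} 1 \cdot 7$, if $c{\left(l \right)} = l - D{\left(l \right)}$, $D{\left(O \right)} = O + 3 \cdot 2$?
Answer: $-294$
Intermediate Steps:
$D{\left(O \right)} = 6 + O$ ($D{\left(O \right)} = O + 6 = 6 + O$)
$c{\left(l \right)} = -6$ ($c{\left(l \right)} = l - \left(6 + l\right) = -6$)
$\frac{70}{10} c{\left(7 \right)} 1 \cdot 7 = \frac{70}{10} \left(-6\right) 1 \cdot 7 = 70 \cdot \frac{1}{10} \left(-6\right) 7 = 7 \left(-6\right) 7 = \left(-42\right) 7 = -294$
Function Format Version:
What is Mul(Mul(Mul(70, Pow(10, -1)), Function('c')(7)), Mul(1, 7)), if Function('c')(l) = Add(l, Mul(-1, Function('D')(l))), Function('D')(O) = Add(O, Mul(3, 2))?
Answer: -294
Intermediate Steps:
Function('D')(O) = Add(6, O) (Function('D')(O) = Add(O, 6) = Add(6, O))
Function('c')(l) = -6 (Function('c')(l) = Add(l, Mul(-1, Add(6, l))) = Add(l, Add(-6, Mul(-1, l))) = -6)
Mul(Mul(Mul(70, Pow(10, -1)), Function('c')(7)), Mul(1, 7)) = Mul(Mul(Mul(70, Pow(10, -1)), -6), Mul(1, 7)) = Mul(Mul(Mul(70, Rational(1, 10)), -6), 7) = Mul(Mul(7, -6), 7) = Mul(-42, 7) = -294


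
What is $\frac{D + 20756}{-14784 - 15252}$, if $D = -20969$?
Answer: $\frac{71}{10012} \approx 0.0070915$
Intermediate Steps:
$\frac{D + 20756}{-14784 - 15252} = \frac{-20969 + 20756}{-14784 - 15252} = - \frac{213}{-30036} = \left(-213\right) \left(- \frac{1}{30036}\right) = \frac{71}{10012}$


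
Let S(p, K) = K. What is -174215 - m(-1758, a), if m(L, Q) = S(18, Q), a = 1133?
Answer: -175348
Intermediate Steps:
m(L, Q) = Q
-174215 - m(-1758, a) = -174215 - 1*1133 = -174215 - 1133 = -175348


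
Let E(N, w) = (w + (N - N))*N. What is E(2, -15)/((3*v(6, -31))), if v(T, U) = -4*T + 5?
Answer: 10/19 ≈ 0.52632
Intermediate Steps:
v(T, U) = 5 - 4*T
E(N, w) = N*w (E(N, w) = (w + 0)*N = w*N = N*w)
E(2, -15)/((3*v(6, -31))) = (2*(-15))/((3*(5 - 4*6))) = -30*1/(3*(5 - 24)) = -30/(3*(-19)) = -30/(-57) = -30*(-1/57) = 10/19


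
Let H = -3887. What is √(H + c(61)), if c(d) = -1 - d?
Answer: I*√3949 ≈ 62.841*I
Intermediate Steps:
√(H + c(61)) = √(-3887 + (-1 - 1*61)) = √(-3887 + (-1 - 61)) = √(-3887 - 62) = √(-3949) = I*√3949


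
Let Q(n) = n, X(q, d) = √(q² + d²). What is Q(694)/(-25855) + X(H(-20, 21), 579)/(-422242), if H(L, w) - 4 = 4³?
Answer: -694/25855 - √339865/422242 ≈ -0.028223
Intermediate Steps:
H(L, w) = 68 (H(L, w) = 4 + 4³ = 4 + 64 = 68)
X(q, d) = √(d² + q²)
Q(694)/(-25855) + X(H(-20, 21), 579)/(-422242) = 694/(-25855) + √(579² + 68²)/(-422242) = 694*(-1/25855) + √(335241 + 4624)*(-1/422242) = -694/25855 + √339865*(-1/422242) = -694/25855 - √339865/422242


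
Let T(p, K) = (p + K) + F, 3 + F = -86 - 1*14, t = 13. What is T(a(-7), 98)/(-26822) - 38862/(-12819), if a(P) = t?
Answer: 173709002/57305203 ≈ 3.0313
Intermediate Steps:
a(P) = 13
F = -103 (F = -3 + (-86 - 1*14) = -3 + (-86 - 14) = -3 - 100 = -103)
T(p, K) = -103 + K + p (T(p, K) = (p + K) - 103 = (K + p) - 103 = -103 + K + p)
T(a(-7), 98)/(-26822) - 38862/(-12819) = (-103 + 98 + 13)/(-26822) - 38862/(-12819) = 8*(-1/26822) - 38862*(-1/12819) = -4/13411 + 12954/4273 = 173709002/57305203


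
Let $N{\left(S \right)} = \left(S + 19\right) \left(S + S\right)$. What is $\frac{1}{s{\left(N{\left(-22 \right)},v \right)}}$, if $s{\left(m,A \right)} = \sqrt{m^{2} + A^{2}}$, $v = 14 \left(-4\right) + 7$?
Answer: $\frac{\sqrt{793}}{3965} \approx 0.0071022$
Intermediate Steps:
$N{\left(S \right)} = 2 S \left(19 + S\right)$ ($N{\left(S \right)} = \left(19 + S\right) 2 S = 2 S \left(19 + S\right)$)
$v = -49$ ($v = -56 + 7 = -49$)
$s{\left(m,A \right)} = \sqrt{A^{2} + m^{2}}$
$\frac{1}{s{\left(N{\left(-22 \right)},v \right)}} = \frac{1}{\sqrt{\left(-49\right)^{2} + \left(2 \left(-22\right) \left(19 - 22\right)\right)^{2}}} = \frac{1}{\sqrt{2401 + \left(2 \left(-22\right) \left(-3\right)\right)^{2}}} = \frac{1}{\sqrt{2401 + 132^{2}}} = \frac{1}{\sqrt{2401 + 17424}} = \frac{1}{\sqrt{19825}} = \frac{1}{5 \sqrt{793}} = \frac{\sqrt{793}}{3965}$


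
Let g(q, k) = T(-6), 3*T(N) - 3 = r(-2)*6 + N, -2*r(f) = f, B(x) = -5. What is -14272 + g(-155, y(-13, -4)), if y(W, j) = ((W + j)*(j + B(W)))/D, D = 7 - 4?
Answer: -14271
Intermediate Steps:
r(f) = -f/2
T(N) = 3 + N/3 (T(N) = 1 + (-½*(-2)*6 + N)/3 = 1 + (1*6 + N)/3 = 1 + (6 + N)/3 = 1 + (2 + N/3) = 3 + N/3)
D = 3
y(W, j) = (-5 + j)*(W + j)/3 (y(W, j) = ((W + j)*(j - 5))/3 = ((W + j)*(-5 + j))*(⅓) = ((-5 + j)*(W + j))*(⅓) = (-5 + j)*(W + j)/3)
g(q, k) = 1 (g(q, k) = 3 + (⅓)*(-6) = 3 - 2 = 1)
-14272 + g(-155, y(-13, -4)) = -14272 + 1 = -14271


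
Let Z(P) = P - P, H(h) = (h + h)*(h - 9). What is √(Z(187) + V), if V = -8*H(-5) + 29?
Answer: I*√1091 ≈ 33.03*I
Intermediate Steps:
H(h) = 2*h*(-9 + h) (H(h) = (2*h)*(-9 + h) = 2*h*(-9 + h))
Z(P) = 0
V = -1091 (V = -16*(-5)*(-9 - 5) + 29 = -16*(-5)*(-14) + 29 = -8*140 + 29 = -1120 + 29 = -1091)
√(Z(187) + V) = √(0 - 1091) = √(-1091) = I*√1091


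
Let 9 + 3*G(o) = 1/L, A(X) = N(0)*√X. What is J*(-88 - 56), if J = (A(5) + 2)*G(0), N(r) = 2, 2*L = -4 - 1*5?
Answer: 2656/3 + 2656*√5/3 ≈ 2865.0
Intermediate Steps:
L = -9/2 (L = (-4 - 1*5)/2 = (-4 - 5)/2 = (½)*(-9) = -9/2 ≈ -4.5000)
A(X) = 2*√X
G(o) = -83/27 (G(o) = -3 + 1/(3*(-9/2)) = -3 + (⅓)*(-2/9) = -3 - 2/27 = -83/27)
J = -166/27 - 166*√5/27 (J = (2*√5 + 2)*(-83/27) = (2 + 2*√5)*(-83/27) = -166/27 - 166*√5/27 ≈ -19.896)
J*(-88 - 56) = (-166/27 - 166*√5/27)*(-88 - 56) = (-166/27 - 166*√5/27)*(-144) = 2656/3 + 2656*√5/3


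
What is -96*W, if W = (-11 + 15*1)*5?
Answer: -1920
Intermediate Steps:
W = 20 (W = (-11 + 15)*5 = 4*5 = 20)
-96*W = -96*20 = -1920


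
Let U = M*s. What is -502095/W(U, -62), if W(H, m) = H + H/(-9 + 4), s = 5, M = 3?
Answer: -167365/4 ≈ -41841.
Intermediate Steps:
U = 15 (U = 3*5 = 15)
W(H, m) = 4*H/5 (W(H, m) = H + H/(-5) = H - H/5 = 4*H/5)
-502095/W(U, -62) = -502095/((⅘)*15) = -502095/12 = -502095*1/12 = -167365/4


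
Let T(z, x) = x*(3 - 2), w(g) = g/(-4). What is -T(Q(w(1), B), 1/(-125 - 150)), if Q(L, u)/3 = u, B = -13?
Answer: 1/275 ≈ 0.0036364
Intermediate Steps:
w(g) = -g/4 (w(g) = g*(-1/4) = -g/4)
Q(L, u) = 3*u
T(z, x) = x (T(z, x) = x*1 = x)
-T(Q(w(1), B), 1/(-125 - 150)) = -1/(-125 - 150) = -1/(-275) = -1*(-1/275) = 1/275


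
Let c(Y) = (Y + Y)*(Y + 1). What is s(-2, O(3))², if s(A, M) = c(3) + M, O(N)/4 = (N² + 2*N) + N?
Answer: 9216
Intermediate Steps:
O(N) = 4*N² + 12*N (O(N) = 4*((N² + 2*N) + N) = 4*(N² + 3*N) = 4*N² + 12*N)
c(Y) = 2*Y*(1 + Y) (c(Y) = (2*Y)*(1 + Y) = 2*Y*(1 + Y))
s(A, M) = 24 + M (s(A, M) = 2*3*(1 + 3) + M = 2*3*4 + M = 24 + M)
s(-2, O(3))² = (24 + 4*3*(3 + 3))² = (24 + 4*3*6)² = (24 + 72)² = 96² = 9216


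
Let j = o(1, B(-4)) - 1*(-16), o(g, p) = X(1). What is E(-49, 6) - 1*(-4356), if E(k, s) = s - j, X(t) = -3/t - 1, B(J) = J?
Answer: 4350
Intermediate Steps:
X(t) = -1 - 3/t
o(g, p) = -4 (o(g, p) = (-3 - 1*1)/1 = 1*(-3 - 1) = 1*(-4) = -4)
j = 12 (j = -4 - 1*(-16) = -4 + 16 = 12)
E(k, s) = -12 + s (E(k, s) = s - 1*12 = s - 12 = -12 + s)
E(-49, 6) - 1*(-4356) = (-12 + 6) - 1*(-4356) = -6 + 4356 = 4350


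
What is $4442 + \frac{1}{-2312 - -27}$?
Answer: $\frac{10149969}{2285} \approx 4442.0$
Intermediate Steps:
$4442 + \frac{1}{-2312 - -27} = 4442 + \frac{1}{-2312 + 27} = 4442 + \frac{1}{-2285} = 4442 - \frac{1}{2285} = \frac{10149969}{2285}$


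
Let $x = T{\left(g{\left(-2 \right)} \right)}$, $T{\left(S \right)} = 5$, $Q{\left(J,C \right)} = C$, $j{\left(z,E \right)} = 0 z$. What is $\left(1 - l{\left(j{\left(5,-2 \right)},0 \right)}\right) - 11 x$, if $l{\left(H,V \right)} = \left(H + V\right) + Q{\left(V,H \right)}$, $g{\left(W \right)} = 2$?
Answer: $-54$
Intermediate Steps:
$j{\left(z,E \right)} = 0$
$l{\left(H,V \right)} = V + 2 H$ ($l{\left(H,V \right)} = \left(H + V\right) + H = V + 2 H$)
$x = 5$
$\left(1 - l{\left(j{\left(5,-2 \right)},0 \right)}\right) - 11 x = \left(1 - \left(0 + 2 \cdot 0\right)\right) - 55 = \left(1 - \left(0 + 0\right)\right) - 55 = \left(1 - 0\right) - 55 = \left(1 + 0\right) - 55 = 1 - 55 = -54$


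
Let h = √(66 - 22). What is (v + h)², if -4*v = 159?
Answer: 25985/16 - 159*√11 ≈ 1096.7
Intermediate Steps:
v = -159/4 (v = -¼*159 = -159/4 ≈ -39.750)
h = 2*√11 (h = √44 = 2*√11 ≈ 6.6332)
(v + h)² = (-159/4 + 2*√11)²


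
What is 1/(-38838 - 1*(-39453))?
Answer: 1/615 ≈ 0.0016260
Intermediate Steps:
1/(-38838 - 1*(-39453)) = 1/(-38838 + 39453) = 1/615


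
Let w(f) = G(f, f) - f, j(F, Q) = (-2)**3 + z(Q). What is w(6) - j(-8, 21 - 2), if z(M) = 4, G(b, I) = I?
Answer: 4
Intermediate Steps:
j(F, Q) = -4 (j(F, Q) = (-2)**3 + 4 = -8 + 4 = -4)
w(f) = 0 (w(f) = f - f = 0)
w(6) - j(-8, 21 - 2) = 0 - 1*(-4) = 0 + 4 = 4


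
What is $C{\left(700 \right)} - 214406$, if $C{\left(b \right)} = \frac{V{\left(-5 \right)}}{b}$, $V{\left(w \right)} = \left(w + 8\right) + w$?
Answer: $- \frac{75042101}{350} \approx -2.1441 \cdot 10^{5}$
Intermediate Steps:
$V{\left(w \right)} = 8 + 2 w$ ($V{\left(w \right)} = \left(8 + w\right) + w = 8 + 2 w$)
$C{\left(b \right)} = - \frac{2}{b}$ ($C{\left(b \right)} = \frac{8 + 2 \left(-5\right)}{b} = \frac{8 - 10}{b} = - \frac{2}{b}$)
$C{\left(700 \right)} - 214406 = - \frac{2}{700} - 214406 = \left(-2\right) \frac{1}{700} - 214406 = - \frac{1}{350} - 214406 = - \frac{75042101}{350}$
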